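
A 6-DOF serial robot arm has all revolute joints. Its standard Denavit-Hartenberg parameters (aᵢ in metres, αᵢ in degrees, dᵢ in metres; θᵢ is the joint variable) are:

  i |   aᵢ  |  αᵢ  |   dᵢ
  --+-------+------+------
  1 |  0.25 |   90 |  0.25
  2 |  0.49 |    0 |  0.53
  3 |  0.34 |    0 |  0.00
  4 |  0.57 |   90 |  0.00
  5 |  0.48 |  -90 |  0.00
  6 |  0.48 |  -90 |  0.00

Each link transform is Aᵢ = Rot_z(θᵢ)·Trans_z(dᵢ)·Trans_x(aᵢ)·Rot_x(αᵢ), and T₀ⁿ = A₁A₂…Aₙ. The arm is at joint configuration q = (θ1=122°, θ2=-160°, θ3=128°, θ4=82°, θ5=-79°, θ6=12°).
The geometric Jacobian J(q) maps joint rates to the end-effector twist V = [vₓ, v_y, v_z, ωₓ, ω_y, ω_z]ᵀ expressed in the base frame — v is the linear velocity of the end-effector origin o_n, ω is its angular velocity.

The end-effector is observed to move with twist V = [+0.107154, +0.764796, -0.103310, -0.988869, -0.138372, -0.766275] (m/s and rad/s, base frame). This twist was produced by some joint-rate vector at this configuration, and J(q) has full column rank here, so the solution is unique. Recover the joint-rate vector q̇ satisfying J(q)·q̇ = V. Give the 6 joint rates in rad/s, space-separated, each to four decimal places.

o_n = [-0.5976, 0.1976, 0.5418]
J₁: ẑ×o_n = [-0.1976, -0.5976, 0.0000], ω = ẑ
J2: z=[0.8480, 0.5299, 0.0000] o=[-0.1325, 0.2120, 0.2500] → [0.1546, -0.2475, 0.2343, 0.8480, 0.5299, 0.0000]
J3: z=[0.8480, 0.5299, 0.0000] o=[0.5610, 0.1024, 0.0824] → [0.2435, -0.3896, 0.6947, 0.8480, 0.5299, 0.0000]
J4: z=[0.8480, 0.5299, 0.0000] o=[0.4082, 0.3469, -0.0978] → [0.3389, -0.5424, 0.4064, 0.8480, 0.5299, 0.0000]
J5: z=[-0.4059, 0.6496, -0.6428] o=[0.2140, 0.6576, 0.3389] → [-0.1638, 0.6041, 0.7140, -0.4059, 0.6496, -0.6428]
J6: z=[-0.1726, 0.6362, 0.7520] o=[-0.2167, 0.4579, 0.4090] → [0.2802, -0.2635, 0.2872, -0.1726, 0.6362, 0.7520]
q̇ = J⁺·V = [-0.8620, -0.9080, -0.4820, 0.4130, 0.2500, 0.3410]

-0.8620 -0.9080 -0.4820 0.4130 0.2500 0.3410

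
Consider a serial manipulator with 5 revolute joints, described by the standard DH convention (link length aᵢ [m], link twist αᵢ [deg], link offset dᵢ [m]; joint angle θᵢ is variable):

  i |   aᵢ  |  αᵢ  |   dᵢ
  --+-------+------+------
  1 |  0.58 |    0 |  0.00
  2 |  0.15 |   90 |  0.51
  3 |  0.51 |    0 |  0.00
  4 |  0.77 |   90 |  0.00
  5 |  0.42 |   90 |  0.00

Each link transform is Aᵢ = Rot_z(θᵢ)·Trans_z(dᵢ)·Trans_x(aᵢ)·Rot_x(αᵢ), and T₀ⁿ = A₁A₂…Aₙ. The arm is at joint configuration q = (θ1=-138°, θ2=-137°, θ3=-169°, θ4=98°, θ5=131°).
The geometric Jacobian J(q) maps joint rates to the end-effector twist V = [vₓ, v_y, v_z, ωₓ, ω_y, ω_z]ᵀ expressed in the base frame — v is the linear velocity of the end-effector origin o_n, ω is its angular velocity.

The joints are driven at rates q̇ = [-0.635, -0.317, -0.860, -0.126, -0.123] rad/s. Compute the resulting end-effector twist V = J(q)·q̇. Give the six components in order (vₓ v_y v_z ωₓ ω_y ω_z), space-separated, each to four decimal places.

-0.4652 -0.5441 0.2350 -0.9721 0.2018 -0.9120

o_n = [-0.1318, -0.6047, -0.0548]
J₁: ẑ×o_n = [0.6047, -0.1318, 0.0000], ω = ẑ
J2: z=[0.0000, 0.0000, 1.0000] o=[-0.4310, -0.3881, 0.0000] → [0.2166, 0.2992, -0.0000, 0.0000, 0.0000, 1.0000]
J3: z=[0.9962, -0.0872, 0.0000] o=[-0.4180, -0.2387, 0.5100] → [0.0492, 0.5627, -0.3397, 0.9962, -0.0872, 0.0000]
J4: z=[0.9962, -0.0872, 0.0000] o=[-0.4616, -0.7374, 0.4127] → [0.0407, 0.4657, 0.1610, 0.9962, -0.0872, 0.0000]
J5: z=[-0.0824, -0.9419, -0.3256] o=[-0.4397, -0.4877, -0.3154] → [-0.2835, -0.0788, 0.2997, -0.0824, -0.9419, -0.3256]
V = J·q̇ = [-0.4652, -0.5441, 0.2350, -0.9721, 0.2018, -0.9120]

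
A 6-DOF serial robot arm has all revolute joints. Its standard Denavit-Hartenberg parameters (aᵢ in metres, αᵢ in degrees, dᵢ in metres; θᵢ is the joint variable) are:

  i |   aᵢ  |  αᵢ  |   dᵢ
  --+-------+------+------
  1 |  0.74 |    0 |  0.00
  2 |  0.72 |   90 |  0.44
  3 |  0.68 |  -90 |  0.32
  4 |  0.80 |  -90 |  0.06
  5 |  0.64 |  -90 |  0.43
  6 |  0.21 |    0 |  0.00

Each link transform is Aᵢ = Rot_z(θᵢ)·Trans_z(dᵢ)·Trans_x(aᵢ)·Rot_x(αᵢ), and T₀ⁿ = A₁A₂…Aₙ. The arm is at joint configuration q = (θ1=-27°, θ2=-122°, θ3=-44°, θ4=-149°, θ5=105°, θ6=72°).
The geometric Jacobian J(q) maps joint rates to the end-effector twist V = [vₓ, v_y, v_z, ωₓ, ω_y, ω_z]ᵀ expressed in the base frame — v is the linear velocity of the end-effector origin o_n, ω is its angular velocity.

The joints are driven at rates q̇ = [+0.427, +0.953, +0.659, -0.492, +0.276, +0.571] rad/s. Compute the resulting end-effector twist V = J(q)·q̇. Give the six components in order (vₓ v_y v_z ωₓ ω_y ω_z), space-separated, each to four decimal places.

o_n = [-0.1844, 0.1317, -0.1937]
J₁: ẑ×o_n = [-0.1317, -0.1844, 0.0000], ω = ẑ
J2: z=[0.0000, 0.0000, 1.0000] o=[0.6593, -0.3360, 0.0000] → [-0.4677, -0.8438, 0.0000, 0.0000, 0.0000, 1.0000]
J3: z=[-0.5150, 0.8572, 0.0000] o=[0.0422, -0.7068, 0.4400] → [-0.5431, -0.3264, -0.2376, -0.5150, 0.8572, 0.0000]
J4: z=[-0.5954, -0.3578, 0.7193] o=[-0.5419, -0.6844, -0.0324] → [-0.5294, 0.1611, -0.3581, -0.5954, -0.3578, 0.7193]
J5: z=[-0.7590, 0.5439, -0.3578] o=[-0.3670, -0.0987, 0.4871] → [-0.2879, -0.5821, -0.2742, -0.7590, 0.5439, -0.3578]
J6: z=[-0.4084, -0.8258, -0.3890] o=[-0.3689, 0.2307, -0.2100] → [-0.0520, -0.0651, 0.1928, -0.4084, -0.8258, -0.3890]
V = J·q̇ = [-0.7086, -1.3750, 0.0540, -0.4891, 0.4195, 0.7052]

-0.7086 -1.3750 0.0540 -0.4891 0.4195 0.7052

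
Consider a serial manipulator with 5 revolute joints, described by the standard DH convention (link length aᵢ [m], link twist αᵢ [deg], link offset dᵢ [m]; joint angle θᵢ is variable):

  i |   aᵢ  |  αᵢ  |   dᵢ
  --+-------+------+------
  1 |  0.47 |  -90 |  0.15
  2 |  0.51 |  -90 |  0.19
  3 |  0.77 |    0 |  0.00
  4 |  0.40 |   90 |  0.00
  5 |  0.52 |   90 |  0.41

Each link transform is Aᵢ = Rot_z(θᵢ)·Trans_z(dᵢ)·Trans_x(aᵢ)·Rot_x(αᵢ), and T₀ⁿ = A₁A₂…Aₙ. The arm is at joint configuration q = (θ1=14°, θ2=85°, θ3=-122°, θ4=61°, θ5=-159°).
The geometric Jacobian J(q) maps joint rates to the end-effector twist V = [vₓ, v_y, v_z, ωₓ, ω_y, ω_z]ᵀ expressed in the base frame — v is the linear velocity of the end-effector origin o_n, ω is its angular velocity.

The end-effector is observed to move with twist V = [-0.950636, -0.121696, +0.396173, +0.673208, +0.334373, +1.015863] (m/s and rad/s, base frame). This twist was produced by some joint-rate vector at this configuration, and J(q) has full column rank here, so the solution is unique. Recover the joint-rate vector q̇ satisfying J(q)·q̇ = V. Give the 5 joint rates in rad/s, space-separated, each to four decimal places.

o_n = [0.3770, 1.0906, 0.4632]
J₁: ẑ×o_n = [-1.0906, 0.3770, 0.0000], ω = ẑ
J2: z=[-0.2419, 0.9703, 0.0000] o=[0.4560, 0.1137, 0.1500] → [0.3039, 0.0758, -0.1597, -0.2419, 0.9703, 0.0000]
J3: z=[-0.9666, -0.2410, -0.0872] o=[0.4532, 0.3088, -0.3581] → [-0.1298, 0.8004, -0.7741, -0.9666, -0.2410, -0.0872]
J4: z=[-0.9666, -0.2410, -0.0872] o=[0.2607, 0.9338, 0.0484] → [-0.0863, 0.3908, -0.1236, -0.9666, -0.2410, -0.0872]
J5: z=[-0.1912, 0.4520, 0.8713] o=[0.1925, 1.2774, -0.1448] → [0.4375, 0.2770, -0.0477, -0.1912, 0.4520, 0.8713]
q̇ = J⁺·V = [0.9850, 0.1800, -0.5110, -0.2230, -0.0380]

0.9850 0.1800 -0.5110 -0.2230 -0.0380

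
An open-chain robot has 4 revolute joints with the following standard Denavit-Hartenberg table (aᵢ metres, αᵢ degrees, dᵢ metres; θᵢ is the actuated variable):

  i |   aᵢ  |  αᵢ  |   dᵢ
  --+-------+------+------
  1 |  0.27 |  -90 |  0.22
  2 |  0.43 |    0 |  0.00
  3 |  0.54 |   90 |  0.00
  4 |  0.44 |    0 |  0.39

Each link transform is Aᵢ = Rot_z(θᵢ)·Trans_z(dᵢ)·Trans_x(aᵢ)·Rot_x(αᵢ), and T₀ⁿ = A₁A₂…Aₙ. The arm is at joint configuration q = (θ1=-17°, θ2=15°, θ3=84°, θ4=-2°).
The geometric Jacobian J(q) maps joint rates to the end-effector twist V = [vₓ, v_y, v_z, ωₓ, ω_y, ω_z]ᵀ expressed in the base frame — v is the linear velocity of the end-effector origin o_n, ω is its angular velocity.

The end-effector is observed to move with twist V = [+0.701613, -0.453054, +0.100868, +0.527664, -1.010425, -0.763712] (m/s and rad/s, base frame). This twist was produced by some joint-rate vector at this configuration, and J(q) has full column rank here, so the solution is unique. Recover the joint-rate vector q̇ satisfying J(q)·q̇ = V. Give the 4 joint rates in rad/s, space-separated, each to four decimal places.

-0.6370 0.1810 -0.9930 0.8100

o_n = [0.8727, -0.2829, -0.9200]
J₁: ẑ×o_n = [0.2829, 0.8727, -0.0000], ω = ẑ
J2: z=[0.2924, 0.9563, 0.0000] o=[0.2582, -0.0789, 0.2200] → [-1.0902, 0.3333, -0.6473, 0.2924, 0.9563, 0.0000]
J3: z=[0.2924, 0.9563, 0.0000] o=[0.6554, -0.2004, 0.1087] → [-0.9837, 0.3008, -0.2319, 0.2924, 0.9563, 0.0000]
J4: z=[0.9445, -0.2888, -0.1564] o=[0.5746, -0.1757, -0.4246] → [0.1263, 0.4212, -0.0152, 0.9445, -0.2888, -0.1564]
q̇ = J⁺·V = [-0.6370, 0.1810, -0.9930, 0.8100]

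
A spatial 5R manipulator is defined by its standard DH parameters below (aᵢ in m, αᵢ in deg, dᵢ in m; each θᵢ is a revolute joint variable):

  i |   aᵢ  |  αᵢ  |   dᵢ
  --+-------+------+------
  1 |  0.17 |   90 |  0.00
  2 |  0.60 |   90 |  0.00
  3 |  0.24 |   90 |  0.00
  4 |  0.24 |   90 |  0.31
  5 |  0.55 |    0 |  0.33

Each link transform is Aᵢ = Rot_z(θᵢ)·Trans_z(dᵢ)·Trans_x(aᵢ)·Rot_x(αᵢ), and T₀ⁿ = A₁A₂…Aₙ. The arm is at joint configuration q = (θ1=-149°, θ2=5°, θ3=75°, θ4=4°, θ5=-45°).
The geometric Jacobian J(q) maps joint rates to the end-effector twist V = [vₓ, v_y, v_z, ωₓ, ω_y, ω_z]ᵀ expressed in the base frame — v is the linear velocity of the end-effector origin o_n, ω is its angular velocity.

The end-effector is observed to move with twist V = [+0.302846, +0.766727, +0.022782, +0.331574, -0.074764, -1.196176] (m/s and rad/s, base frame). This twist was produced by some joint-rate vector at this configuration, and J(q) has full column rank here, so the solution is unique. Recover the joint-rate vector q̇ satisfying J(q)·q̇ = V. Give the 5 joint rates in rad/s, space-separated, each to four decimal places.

-0.9980 -0.2460 -0.6400 -0.2560 -0.8180

o_n = [-1.2219, 0.2930, 0.3500]
J₁: ẑ×o_n = [-0.2930, -1.2219, 0.0000], ω = ẑ
J2: z=[-0.5150, 0.8572, 0.0000] o=[-0.1457, -0.0876, 0.0000] → [0.3000, 0.1803, 0.7265, -0.5150, 0.8572, 0.0000]
J3: z=[-0.0747, -0.0449, -0.9962] o=[-0.6581, -0.3954, 0.0523] → [0.6724, 0.5840, -0.0767, -0.0747, -0.0449, -0.9962]
J4: z=[-0.6915, -0.7174, 0.0842] o=[-0.8305, -0.2286, 0.0577] → [-0.2536, 0.1692, -0.6415, -0.6915, -0.7174, 0.0842]
J5: z=[0.0244, 0.0933, 0.9953] o=[-1.2181, -0.2853, 0.0725] → [-0.5497, -0.0105, 0.0145, 0.0244, 0.0933, 0.9953]
q̇ = J⁺·V = [-0.9980, -0.2460, -0.6400, -0.2560, -0.8180]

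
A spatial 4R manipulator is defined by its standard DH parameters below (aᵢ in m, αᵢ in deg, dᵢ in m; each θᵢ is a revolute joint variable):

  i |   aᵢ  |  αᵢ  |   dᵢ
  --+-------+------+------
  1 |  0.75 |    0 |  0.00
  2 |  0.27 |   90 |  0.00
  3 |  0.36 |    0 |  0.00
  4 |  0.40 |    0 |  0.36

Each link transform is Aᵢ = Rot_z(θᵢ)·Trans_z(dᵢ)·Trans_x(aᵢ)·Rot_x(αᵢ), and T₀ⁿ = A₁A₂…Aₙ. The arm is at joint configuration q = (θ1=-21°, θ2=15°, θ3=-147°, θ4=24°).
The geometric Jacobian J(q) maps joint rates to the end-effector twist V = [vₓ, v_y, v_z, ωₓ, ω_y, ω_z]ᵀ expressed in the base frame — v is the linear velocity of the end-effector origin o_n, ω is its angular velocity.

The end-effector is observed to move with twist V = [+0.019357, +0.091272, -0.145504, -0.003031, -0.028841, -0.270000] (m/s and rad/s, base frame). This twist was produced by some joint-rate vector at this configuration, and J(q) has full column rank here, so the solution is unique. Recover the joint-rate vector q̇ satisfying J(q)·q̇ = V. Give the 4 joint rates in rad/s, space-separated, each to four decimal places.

0.0350 -0.3050 0.4610 -0.4320

o_n = [0.4141, -0.6007, -0.5315]
J₁: ẑ×o_n = [0.6007, 0.4141, -0.0000], ω = ẑ
J2: z=[0.0000, 0.0000, 1.0000] o=[0.7002, -0.2688, 0.0000] → [0.3319, -0.2860, 0.0000, 0.0000, 0.0000, 1.0000]
J3: z=[-0.1045, -0.9945, 0.0000] o=[0.9687, -0.2970, 0.0000] → [0.5286, -0.0556, -0.5198, -0.1045, -0.9945, 0.0000]
J4: z=[-0.1045, -0.9945, 0.0000] o=[0.6684, -0.2654, -0.1961] → [0.3336, -0.0351, -0.2179, -0.1045, -0.9945, 0.0000]
q̇ = J⁺·V = [0.0350, -0.3050, 0.4610, -0.4320]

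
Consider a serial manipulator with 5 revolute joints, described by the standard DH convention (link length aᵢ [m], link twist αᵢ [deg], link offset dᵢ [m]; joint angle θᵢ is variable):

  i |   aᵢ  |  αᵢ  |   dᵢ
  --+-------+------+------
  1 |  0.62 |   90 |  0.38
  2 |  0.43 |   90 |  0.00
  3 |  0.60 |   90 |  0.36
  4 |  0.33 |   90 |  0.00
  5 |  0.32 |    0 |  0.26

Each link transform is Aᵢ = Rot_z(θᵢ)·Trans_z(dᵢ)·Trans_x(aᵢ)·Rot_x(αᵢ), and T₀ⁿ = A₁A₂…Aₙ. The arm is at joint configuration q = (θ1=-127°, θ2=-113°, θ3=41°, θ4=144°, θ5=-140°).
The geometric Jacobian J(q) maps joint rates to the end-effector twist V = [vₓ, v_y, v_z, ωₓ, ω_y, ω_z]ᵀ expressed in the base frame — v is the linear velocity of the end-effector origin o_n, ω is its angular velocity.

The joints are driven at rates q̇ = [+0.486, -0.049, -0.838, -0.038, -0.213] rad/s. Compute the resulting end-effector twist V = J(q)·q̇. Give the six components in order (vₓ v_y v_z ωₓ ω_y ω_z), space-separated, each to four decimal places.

0.1163 -0.1765 -0.4968 -0.5059 -0.8417 0.2012

o_n = [-0.3212, 0.5776, -0.1246]
J₁: ẑ×o_n = [-0.5776, -0.3212, 0.0000], ω = ẑ
J2: z=[-0.7986, 0.6018, 0.0000] o=[-0.3731, -0.4952, 0.3800] → [-0.3036, -0.4030, -0.8880, -0.7986, 0.6018, 0.0000]
J3: z=[0.5540, 0.7351, 0.3907] o=[-0.2720, -0.3610, -0.0158] → [-0.4467, 0.0410, 0.5561, 0.5540, 0.7351, 0.3907]
J4: z=[0.7570, -0.2495, -0.6039] o=[-0.2805, 0.2819, -0.2920] → [0.1368, -0.1022, 0.2137, 0.7570, -0.2495, -0.6039]
J5: z=[0.2445, 0.9652, -0.0922] o=[-0.0805, 0.2562, -0.0307] → [-0.0609, 0.0451, 0.3109, 0.2445, 0.9652, -0.0922]
V = J·q̇ = [0.1163, -0.1765, -0.4968, -0.5059, -0.8417, 0.2012]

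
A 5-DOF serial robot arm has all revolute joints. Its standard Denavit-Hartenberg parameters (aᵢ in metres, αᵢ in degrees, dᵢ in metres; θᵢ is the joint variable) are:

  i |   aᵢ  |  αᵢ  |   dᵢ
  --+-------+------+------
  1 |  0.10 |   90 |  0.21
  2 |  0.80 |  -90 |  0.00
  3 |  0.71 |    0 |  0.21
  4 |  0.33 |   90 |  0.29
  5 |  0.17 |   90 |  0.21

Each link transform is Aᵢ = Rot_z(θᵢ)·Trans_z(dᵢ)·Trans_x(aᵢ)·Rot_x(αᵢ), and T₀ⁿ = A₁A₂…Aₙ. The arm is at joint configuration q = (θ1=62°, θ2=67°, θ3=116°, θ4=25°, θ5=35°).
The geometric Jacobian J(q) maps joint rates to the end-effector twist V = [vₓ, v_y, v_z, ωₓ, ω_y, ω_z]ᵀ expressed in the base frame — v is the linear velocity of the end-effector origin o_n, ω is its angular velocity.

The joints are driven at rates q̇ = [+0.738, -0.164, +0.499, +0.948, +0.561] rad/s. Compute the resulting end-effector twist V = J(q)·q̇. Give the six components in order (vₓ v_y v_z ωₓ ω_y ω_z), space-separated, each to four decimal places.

o_n = [-1.1326, 0.2059, 0.6793]
J₁: ẑ×o_n = [-0.2059, -1.1326, 0.0000], ω = ẑ
J2: z=[0.8829, -0.4695, 0.0000] o=[0.0469, 0.0883, 0.2100] → [-0.2203, -0.4144, -0.4499, 0.8829, -0.4695, 0.0000]
J3: z=[-0.4322, -0.8128, 0.3907] o=[0.1937, 0.3643, 0.9464] → [0.2789, -0.6336, -1.0095, -0.4322, -0.8128, 0.3907]
J4: z=[-0.4322, -0.8128, 0.3907] o=[-0.5176, 0.3858, 0.7420] → [0.1212, -0.2673, -0.4221, -0.4322, -0.8128, 0.3907]
J5: z=[-0.5707, 0.5820, 0.5793] o=[-0.8733, 0.1591, 0.6192] → [0.0079, -0.1158, 0.1242, -0.5707, 0.5820, 0.5793]
V = J·q̇ = [0.1427, -1.4025, -0.7604, -1.0903, -0.7726, 1.6284]

0.1427 -1.4025 -0.7604 -1.0903 -0.7726 1.6284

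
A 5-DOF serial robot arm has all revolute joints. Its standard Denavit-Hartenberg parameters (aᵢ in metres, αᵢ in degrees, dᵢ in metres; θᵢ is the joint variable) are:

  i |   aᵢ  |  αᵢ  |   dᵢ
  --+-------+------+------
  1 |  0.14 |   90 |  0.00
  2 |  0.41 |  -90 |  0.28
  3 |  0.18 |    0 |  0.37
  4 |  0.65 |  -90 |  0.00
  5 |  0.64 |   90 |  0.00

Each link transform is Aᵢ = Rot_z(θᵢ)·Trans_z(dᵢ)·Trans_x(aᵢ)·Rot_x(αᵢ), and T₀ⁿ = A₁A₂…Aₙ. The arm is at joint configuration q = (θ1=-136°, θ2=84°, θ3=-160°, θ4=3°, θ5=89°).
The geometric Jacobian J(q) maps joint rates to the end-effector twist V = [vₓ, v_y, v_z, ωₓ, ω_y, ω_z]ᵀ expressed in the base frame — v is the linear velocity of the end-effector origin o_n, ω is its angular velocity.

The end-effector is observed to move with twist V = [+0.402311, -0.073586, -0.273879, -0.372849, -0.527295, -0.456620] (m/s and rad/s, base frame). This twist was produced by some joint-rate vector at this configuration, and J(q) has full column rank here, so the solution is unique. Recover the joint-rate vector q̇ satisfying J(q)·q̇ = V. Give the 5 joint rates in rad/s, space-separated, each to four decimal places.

o_n = [-0.6829, 0.1745, -0.3940]
J₁: ẑ×o_n = [-0.1745, -0.6829, 0.0000], ω = ẑ
J2: z=[-0.6947, 0.7193, 0.0000] o=[-0.1007, -0.0973, 0.0000] → [-0.2834, -0.2737, 0.2300, -0.6947, 0.7193, 0.0000]
J3: z=[0.7154, 0.6909, 0.1045] o=[-0.3260, 0.0744, 0.4078] → [-0.5643, 0.5362, 0.3182, 0.7154, 0.6909, 0.1045]
J4: z=[0.7154, 0.6909, 0.1045] o=[-0.0914, 0.3866, 0.2782] → [-0.4422, 0.4190, 0.2569, 0.7154, 0.6909, 0.1045]
J5: z=[-0.6688, 0.6338, 0.3886] o=[-0.2228, 0.6127, -0.3168] → [0.1214, -0.2303, 0.5846, -0.6688, 0.6338, 0.3886]
q̇ = J⁺·V = [-0.3420, -0.0080, -0.5800, -0.0630, -0.1220]

-0.3420 -0.0080 -0.5800 -0.0630 -0.1220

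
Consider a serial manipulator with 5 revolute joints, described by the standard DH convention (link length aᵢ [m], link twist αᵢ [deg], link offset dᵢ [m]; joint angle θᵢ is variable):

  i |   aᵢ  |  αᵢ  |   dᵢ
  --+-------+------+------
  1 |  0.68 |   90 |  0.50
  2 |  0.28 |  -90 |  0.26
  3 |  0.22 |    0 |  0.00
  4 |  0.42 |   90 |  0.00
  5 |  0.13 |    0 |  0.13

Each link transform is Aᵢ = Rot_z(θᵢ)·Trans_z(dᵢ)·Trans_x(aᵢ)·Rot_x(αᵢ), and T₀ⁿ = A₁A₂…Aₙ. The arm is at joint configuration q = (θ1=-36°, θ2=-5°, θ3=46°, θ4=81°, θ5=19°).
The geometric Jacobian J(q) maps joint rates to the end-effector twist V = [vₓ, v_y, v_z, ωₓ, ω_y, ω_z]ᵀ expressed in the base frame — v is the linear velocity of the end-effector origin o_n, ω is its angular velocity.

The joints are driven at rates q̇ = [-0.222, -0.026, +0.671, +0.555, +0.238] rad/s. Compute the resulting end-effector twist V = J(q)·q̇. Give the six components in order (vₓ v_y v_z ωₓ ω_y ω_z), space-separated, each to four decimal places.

-0.7318 0.0657 0.0870 0.3391 -0.0372 0.9828

o_n = [0.9633, -0.1930, 0.5239]
J₁: ẑ×o_n = [0.1930, 0.9633, -0.0000], ω = ẑ
J2: z=[-0.5878, -0.8090, 0.0000] o=[0.5501, -0.3997, 0.5000] → [-0.0193, 0.0140, 0.2128, -0.5878, -0.8090, 0.0000]
J3: z=[0.0705, -0.0512, 0.9962] o=[0.6230, -0.7740, 0.4756] → [-0.5812, 0.3357, 0.0584, 0.0705, -0.0512, 0.9962]
J4: z=[0.0705, -0.0512, 0.9962] o=[0.8392, -0.7354, 0.4623] → [-0.5435, 0.1194, 0.0446, 0.0705, -0.0512, 0.9962]
J5: z=[0.9974, 0.0192, -0.0696] o=[0.8326, -0.3161, 0.4843] → [0.0093, -0.0486, 0.1202, 0.9974, 0.0192, -0.0696]
V = J·q̇ = [-0.7318, 0.0657, 0.0870, 0.3391, -0.0372, 0.9828]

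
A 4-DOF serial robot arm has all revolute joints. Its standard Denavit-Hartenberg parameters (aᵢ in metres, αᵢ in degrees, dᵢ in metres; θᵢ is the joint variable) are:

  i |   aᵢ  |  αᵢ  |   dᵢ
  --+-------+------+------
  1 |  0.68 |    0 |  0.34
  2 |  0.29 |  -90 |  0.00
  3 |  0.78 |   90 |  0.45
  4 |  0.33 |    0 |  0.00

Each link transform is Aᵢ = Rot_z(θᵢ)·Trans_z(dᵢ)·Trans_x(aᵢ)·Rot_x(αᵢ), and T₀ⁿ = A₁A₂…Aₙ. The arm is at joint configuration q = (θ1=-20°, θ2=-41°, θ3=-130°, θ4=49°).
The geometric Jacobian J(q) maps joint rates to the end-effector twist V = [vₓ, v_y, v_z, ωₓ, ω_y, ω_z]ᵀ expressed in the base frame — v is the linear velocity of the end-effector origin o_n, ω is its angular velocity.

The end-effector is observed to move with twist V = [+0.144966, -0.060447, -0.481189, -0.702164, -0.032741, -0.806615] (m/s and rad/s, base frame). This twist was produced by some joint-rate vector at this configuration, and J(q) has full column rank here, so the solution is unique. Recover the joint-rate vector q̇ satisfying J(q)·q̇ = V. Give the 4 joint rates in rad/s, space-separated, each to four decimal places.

-0.3540 -0.1910 -0.6300 0.4070

o_n = [1.0805, 0.4129, 1.1034]
J₁: ẑ×o_n = [-0.4129, 1.0805, 0.0000], ω = ẑ
J2: z=[0.0000, 0.0000, 1.0000] o=[0.6390, -0.2326, 0.3400] → [-0.6455, 0.4415, 0.0000, 0.0000, 0.0000, 1.0000]
J3: z=[0.8746, 0.4848, 0.0000] o=[0.7796, -0.4862, 0.3400] → [0.3701, -0.6677, 0.6405, 0.8746, 0.4848, 0.0000]
J4: z=[-0.3714, 0.6700, -0.6428] o=[0.9301, 0.1705, 0.9375] → [0.2670, -0.0351, -0.1908, -0.3714, 0.6700, -0.6428]
q̇ = J⁺·V = [-0.3540, -0.1910, -0.6300, 0.4070]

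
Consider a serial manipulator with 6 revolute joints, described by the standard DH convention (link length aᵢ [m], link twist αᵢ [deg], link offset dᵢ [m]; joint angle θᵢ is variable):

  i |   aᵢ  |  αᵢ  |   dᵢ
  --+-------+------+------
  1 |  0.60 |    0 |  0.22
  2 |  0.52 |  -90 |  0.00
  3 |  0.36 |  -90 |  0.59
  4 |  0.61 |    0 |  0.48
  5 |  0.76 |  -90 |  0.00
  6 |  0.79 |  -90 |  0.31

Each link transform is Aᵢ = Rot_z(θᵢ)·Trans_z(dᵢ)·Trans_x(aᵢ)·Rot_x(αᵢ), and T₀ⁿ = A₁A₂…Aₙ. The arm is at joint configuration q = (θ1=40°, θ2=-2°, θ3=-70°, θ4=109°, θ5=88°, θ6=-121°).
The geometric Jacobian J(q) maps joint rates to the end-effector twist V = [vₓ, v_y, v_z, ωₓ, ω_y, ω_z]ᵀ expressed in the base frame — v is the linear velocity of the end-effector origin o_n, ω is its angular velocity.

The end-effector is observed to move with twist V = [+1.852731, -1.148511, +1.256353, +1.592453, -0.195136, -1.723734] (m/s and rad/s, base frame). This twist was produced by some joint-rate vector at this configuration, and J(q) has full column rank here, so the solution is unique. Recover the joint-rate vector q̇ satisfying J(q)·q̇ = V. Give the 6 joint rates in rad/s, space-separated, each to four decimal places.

-0.9270 -0.2070 -0.5910 0.4980 0.7700 -0.5680

o_n = [1.4489, 1.6826, -0.2563]
J₁: ẑ×o_n = [-1.6826, 1.4489, 0.0000], ω = ẑ
J2: z=[0.0000, 0.0000, 1.0000] o=[0.4596, 0.3857, 0.2200] → [-1.2970, 0.9893, 0.0000, 0.0000, 0.0000, 1.0000]
J3: z=[-0.6157, 0.7880, 0.0000] o=[0.8694, 0.7058, 0.2200] → [-0.3753, -0.2932, -1.0581, -0.6157, 0.7880, 0.0000]
J4: z=[0.7405, 0.5785, -0.3420] o=[0.6032, 1.2465, 0.5583] → [-0.3221, 0.3139, -0.1664, 0.7405, 0.5785, -0.3420]
J5: z=[0.7405, 0.5785, -0.3420] o=[1.2602, 1.0279, 0.2075] → [-0.0444, 0.2788, 0.3756, 0.7405, 0.5785, -0.3420]
J6: z=[-0.5100, 0.8151, 0.2747] o=[0.9275, 1.0500, -0.4755] → [0.0049, 0.2550, -0.7477, -0.5100, 0.8151, 0.2747]
q̇ = J⁺·V = [-0.9270, -0.2070, -0.5910, 0.4980, 0.7700, -0.5680]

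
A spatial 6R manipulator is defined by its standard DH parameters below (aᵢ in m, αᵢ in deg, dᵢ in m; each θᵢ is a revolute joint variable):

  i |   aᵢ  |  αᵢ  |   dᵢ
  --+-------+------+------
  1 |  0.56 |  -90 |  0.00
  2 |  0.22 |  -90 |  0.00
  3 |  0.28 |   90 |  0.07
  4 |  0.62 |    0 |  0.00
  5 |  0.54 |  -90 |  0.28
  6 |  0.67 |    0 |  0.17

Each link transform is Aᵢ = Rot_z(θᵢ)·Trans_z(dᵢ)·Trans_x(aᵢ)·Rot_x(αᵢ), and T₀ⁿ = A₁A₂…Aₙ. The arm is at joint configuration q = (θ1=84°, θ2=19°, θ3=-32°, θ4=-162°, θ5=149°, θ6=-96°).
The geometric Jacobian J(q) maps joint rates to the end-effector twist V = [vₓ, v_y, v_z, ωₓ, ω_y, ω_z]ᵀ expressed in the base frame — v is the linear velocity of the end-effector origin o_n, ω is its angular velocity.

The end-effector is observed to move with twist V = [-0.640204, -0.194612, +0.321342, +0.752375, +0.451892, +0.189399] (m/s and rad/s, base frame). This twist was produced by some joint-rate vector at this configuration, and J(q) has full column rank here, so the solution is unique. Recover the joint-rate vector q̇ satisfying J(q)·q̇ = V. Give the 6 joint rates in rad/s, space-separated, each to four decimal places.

o_n = [-0.8480, 0.5552, 0.0985]
J₁: ẑ×o_n = [-0.5552, -0.8480, 0.0000], ω = ẑ
J2: z=[-0.9945, 0.1045, 0.0000] o=[0.0585, 0.5569, 0.0000] → [0.0103, 0.0979, 0.0965, -0.9945, 0.1045, 0.0000]
J3: z=[-0.0340, -0.3238, -0.9455] o=[0.0803, 0.7638, -0.0716] → [-0.2523, 0.8835, -0.2935, -0.0340, -0.3238, -0.9455]
J4: z=[-0.8958, -0.4097, 0.1725] o=[-0.0462, 0.9799, -0.2151] → [-0.0552, 0.1426, 0.0520, -0.8958, -0.4097, 0.1725]
J5: z=[-0.8958, -0.4097, 0.1725] o=[0.2217, 0.5391, 0.1288] → [0.0097, -0.2118, -0.4526, -0.8958, -0.4097, 0.1725]
J6: z=[-0.1329, -0.1236, -0.9834] o=[-0.2582, 0.9124, 0.1467] → [-0.3454, 0.5736, -0.0254, -0.1329, -0.1236, -0.9834]
q̇ = J⁺·V = [0.9210, 0.4100, 0.3610, -0.4190, -0.9140, 0.1630]

0.9210 0.4100 0.3610 -0.4190 -0.9140 0.1630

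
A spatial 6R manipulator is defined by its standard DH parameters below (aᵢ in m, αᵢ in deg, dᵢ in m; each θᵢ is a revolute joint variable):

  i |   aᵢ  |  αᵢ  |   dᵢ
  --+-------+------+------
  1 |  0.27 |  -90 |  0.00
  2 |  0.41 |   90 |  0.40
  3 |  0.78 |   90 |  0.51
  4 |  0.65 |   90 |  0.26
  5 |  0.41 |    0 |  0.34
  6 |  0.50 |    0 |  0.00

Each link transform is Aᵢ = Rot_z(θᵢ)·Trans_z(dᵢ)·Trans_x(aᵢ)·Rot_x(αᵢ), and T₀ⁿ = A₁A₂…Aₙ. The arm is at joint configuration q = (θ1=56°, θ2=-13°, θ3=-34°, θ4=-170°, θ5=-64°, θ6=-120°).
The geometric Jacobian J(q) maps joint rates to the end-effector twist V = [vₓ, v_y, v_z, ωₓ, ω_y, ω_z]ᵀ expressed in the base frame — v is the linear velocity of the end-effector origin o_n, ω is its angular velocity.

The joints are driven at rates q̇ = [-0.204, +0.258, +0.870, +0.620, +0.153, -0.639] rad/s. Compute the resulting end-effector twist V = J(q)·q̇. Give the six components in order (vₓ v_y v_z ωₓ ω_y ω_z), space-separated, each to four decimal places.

o_n = [0.2771, 0.8403, 0.9423]
J₁: ẑ×o_n = [-0.8403, 0.2771, 0.0000], ω = ẑ
J2: z=[-0.8290, 0.5592, 0.0000] o=[0.1510, 0.2238, 0.0000] → [0.5270, 0.7812, -0.5816, -0.8290, 0.5592, 0.0000]
J3: z=[-0.1258, -0.1865, 0.9744] o=[0.0428, 0.7787, 0.0922] → [-0.2185, 0.3353, 0.0360, -0.1258, -0.1865, 0.9744]
J4: z=[0.3826, -0.9153, -0.1258] o=[0.6925, 0.9621, 0.7346] → [-0.2054, -0.0272, -0.4268, 0.3826, -0.9153, -0.1258]
J5: z=[-0.2828, -0.2457, 0.9272] o=[0.2203, 0.5166, 0.4726] → [-0.4155, 0.1855, -0.0776, -0.2828, -0.2457, 0.9272]
J6: z=[-0.2828, -0.2457, 0.9272] o=[-0.1749, 0.7130, 0.7707] → [-0.1602, 0.4677, 0.0750, -0.2828, -0.2457, 0.9272]
V = J·q̇ = [0.0286, 0.1494, -0.4432, 0.0513, -0.4661, 0.1151]

0.0286 0.1494 -0.4432 0.0513 -0.4661 0.1151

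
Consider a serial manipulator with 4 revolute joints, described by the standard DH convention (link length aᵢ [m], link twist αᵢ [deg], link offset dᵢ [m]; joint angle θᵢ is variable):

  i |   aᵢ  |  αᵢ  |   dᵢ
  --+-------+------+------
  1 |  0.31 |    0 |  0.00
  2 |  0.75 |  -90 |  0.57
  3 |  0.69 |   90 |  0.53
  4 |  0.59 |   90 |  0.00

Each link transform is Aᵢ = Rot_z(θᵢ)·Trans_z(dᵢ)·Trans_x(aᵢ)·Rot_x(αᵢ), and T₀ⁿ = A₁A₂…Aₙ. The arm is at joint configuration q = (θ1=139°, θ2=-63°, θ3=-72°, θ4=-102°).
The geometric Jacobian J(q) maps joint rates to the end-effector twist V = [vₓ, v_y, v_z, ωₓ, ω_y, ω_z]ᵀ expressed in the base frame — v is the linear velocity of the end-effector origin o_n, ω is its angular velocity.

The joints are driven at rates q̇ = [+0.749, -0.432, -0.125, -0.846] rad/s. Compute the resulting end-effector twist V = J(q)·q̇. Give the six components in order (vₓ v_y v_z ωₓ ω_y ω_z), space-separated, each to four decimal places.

-0.5868 -0.2765 -0.4424 0.3159 0.7505 0.0556

o_n = [0.0356, 1.0898, 1.1096]
J₁: ẑ×o_n = [-1.0898, 0.0356, 0.0000], ω = ẑ
J2: z=[0.0000, 0.0000, 1.0000] o=[-0.2340, 0.2034, 0.0000] → [-0.8864, 0.2696, 0.0000, 0.0000, 0.0000, 1.0000]
J3: z=[-0.9703, 0.2419, 0.0000] o=[-0.0525, 0.9311, 0.5700] → [0.1305, 0.5235, -0.1753, -0.9703, 0.2419, 0.0000]
J4: z=[-0.2301, -0.9228, 0.3090] o=[-0.5152, 1.2662, 1.2262] → [0.1622, 0.1434, 0.5489, -0.2301, -0.9228, 0.3090]
V = J·q̇ = [-0.5868, -0.2765, -0.4424, 0.3159, 0.7505, 0.0556]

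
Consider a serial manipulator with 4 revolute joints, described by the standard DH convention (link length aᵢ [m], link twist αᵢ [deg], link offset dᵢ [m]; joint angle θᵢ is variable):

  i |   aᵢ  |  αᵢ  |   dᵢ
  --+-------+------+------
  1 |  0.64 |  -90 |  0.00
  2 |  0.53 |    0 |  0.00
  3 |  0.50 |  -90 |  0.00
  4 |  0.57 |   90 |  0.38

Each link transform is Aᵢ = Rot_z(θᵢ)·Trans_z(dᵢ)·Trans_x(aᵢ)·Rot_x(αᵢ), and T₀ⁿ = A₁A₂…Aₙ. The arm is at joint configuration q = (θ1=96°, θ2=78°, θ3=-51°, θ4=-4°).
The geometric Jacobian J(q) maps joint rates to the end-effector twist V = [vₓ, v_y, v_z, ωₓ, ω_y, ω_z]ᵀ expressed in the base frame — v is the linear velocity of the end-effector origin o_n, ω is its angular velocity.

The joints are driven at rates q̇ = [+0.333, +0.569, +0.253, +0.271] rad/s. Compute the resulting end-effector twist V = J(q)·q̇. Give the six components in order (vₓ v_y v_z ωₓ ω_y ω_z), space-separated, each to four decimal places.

o_n = [-0.1995, 1.5173, -1.3421]
J₁: ẑ×o_n = [-1.5173, -0.1995, 0.0000], ω = ẑ
J2: z=[-0.9945, -0.1045, 0.0000] o=[-0.0669, 0.6365, 0.0000] → [0.1403, -1.3348, -0.8898, -0.9945, -0.1045, 0.0000]
J3: z=[-0.9945, -0.1045, 0.0000] o=[-0.0784, 0.7461, -0.5184] → [0.0861, -0.8192, -0.7796, -0.9945, -0.1045, 0.0000]
J4: z=[0.0475, -0.4515, -0.8910] o=[-0.1250, 1.1891, -0.7454] → [0.5618, 0.0947, -0.0181, 0.0475, -0.4515, -0.8910]
V = J·q̇ = [-0.2514, -1.0075, -0.7084, -0.8046, -0.2083, 0.0915]

-0.2514 -1.0075 -0.7084 -0.8046 -0.2083 0.0915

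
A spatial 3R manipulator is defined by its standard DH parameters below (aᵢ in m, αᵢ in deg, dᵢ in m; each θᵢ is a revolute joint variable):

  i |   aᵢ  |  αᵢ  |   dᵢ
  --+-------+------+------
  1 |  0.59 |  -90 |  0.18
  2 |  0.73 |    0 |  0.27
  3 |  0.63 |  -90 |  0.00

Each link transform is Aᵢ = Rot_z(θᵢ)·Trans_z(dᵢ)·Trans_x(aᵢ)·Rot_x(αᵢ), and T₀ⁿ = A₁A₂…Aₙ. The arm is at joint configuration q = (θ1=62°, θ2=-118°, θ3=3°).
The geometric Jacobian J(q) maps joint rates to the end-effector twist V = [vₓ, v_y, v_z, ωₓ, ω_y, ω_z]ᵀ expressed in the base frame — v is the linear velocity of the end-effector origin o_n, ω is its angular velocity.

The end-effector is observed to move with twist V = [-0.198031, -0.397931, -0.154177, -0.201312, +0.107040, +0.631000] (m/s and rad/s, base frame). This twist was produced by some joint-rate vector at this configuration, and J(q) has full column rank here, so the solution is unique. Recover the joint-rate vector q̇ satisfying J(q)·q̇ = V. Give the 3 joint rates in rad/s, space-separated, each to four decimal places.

o_n = [-0.2473, 0.1100, 1.3955]
J₁: ẑ×o_n = [-0.1100, -0.2473, 0.0000], ω = ẑ
J2: z=[-0.8829, 0.4695, 0.0000] o=[0.2770, 0.5209, 0.1800] → [0.5707, 1.0732, 0.6090, -0.8829, 0.4695, 0.0000]
J3: z=[-0.8829, 0.4695, 0.0000] o=[-0.1223, 0.3451, 0.8246] → [0.2681, 0.5041, 0.2662, -0.8829, 0.4695, 0.0000]
q̇ = J⁺·V = [0.6310, -0.6270, 0.8550]

0.6310 -0.6270 0.8550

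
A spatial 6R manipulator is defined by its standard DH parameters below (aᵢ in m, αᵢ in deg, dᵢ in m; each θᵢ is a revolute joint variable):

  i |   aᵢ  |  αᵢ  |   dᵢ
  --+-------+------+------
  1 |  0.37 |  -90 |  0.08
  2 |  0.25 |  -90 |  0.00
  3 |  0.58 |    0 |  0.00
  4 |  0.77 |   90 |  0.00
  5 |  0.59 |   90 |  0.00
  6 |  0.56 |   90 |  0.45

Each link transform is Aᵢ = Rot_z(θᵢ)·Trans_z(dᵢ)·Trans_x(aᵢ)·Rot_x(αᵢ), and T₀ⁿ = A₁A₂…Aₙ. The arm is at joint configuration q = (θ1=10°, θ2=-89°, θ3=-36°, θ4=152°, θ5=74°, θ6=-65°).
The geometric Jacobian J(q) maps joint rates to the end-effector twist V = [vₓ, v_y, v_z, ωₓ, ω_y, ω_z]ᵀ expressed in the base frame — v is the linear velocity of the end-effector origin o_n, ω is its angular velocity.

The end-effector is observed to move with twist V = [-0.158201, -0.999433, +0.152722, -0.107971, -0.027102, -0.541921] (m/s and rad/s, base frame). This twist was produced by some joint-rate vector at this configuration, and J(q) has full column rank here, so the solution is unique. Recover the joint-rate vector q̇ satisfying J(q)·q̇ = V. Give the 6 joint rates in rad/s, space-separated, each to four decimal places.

-0.7670 0.3490 0.5760 -0.6270 0.3570 0.2320

o_n = [1.1439, -0.5317, -0.2956]
J₁: ẑ×o_n = [0.5317, 1.1439, -0.0000], ω = ẑ
J2: z=[-0.1736, 0.9848, 0.0000] o=[0.3644, 0.0642, 0.0800] → [-0.3699, -0.0652, -0.6642, -0.1736, 0.9848, 0.0000]
J3: z=[0.9847, 0.1736, -0.0175] o=[0.3687, 0.0650, 0.3300] → [-0.1190, 0.6025, -0.7221, 0.9847, 0.1736, -0.0175]
J4: z=[0.9847, 0.1736, -0.0175] o=[0.3175, 0.4022, 0.7991] → [-0.2064, 1.0635, -1.0630, 0.9847, 0.1736, -0.0175]
J5: z=[0.0916, -0.4290, 0.8987] o=[0.4319, -0.2804, 0.4616] → [0.5507, 0.7091, 0.2824, 0.0916, -0.4290, 0.8987]
J6: z=[-0.1286, -0.9000, -0.4165] o=[1.0145, -0.3261, 0.3804] → [0.5228, -0.1408, 0.1429, -0.1286, -0.9000, -0.4165]
q̇ = J⁺·V = [-0.7670, 0.3490, 0.5760, -0.6270, 0.3570, 0.2320]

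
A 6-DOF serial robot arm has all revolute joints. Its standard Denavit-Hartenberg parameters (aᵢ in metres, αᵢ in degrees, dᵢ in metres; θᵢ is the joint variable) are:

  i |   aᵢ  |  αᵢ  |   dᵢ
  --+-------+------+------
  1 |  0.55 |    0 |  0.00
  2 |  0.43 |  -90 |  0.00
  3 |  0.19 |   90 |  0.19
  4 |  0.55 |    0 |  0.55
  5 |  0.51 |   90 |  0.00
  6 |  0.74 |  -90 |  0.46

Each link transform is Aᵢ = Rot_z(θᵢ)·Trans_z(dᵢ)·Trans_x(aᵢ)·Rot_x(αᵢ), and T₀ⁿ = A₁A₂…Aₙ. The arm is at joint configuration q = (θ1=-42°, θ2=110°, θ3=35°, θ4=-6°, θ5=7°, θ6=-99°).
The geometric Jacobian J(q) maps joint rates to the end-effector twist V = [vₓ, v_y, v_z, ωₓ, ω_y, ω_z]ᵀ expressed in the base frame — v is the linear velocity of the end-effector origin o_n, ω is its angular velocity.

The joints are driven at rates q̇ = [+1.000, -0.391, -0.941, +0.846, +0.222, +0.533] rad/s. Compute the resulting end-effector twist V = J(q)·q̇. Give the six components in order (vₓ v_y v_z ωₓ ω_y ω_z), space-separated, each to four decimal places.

-0.5514 2.5807 0.2011 1.5989 0.0229 1.4785

o_n = [1.1777, 0.6796, -0.8016]
J₁: ẑ×o_n = [-0.6796, 1.1777, 0.0000], ω = ẑ
J2: z=[0.0000, 0.0000, 1.0000] o=[0.4087, -0.3680, 0.0000] → [-1.0476, 0.7690, 0.0000, 0.0000, 0.0000, 1.0000]
J3: z=[-0.9272, 0.3746, 0.0000] o=[0.5698, 0.0307, 0.0000] → [-0.3003, -0.7432, -0.8294, -0.9272, 0.3746, 0.0000]
J4: z=[0.2149, 0.5318, 0.8192] o=[0.4519, 0.2461, -0.1090] → [-0.7234, 0.7433, -0.2928, 0.2149, 0.5318, 0.8192]
J5: z=[0.2149, 0.5318, 0.8192] o=[0.7913, 0.9325, 0.0278] → [-0.2339, 0.4948, -0.2599, 0.2149, 0.5318, 0.8192]
J6: z=[0.9324, -0.3613, -0.0100] o=[0.9395, 1.3232, -0.2647] → [0.1875, 0.4982, -0.5140, 0.9324, -0.3613, -0.0100]
V = J·q̇ = [-0.5514, 2.5807, 0.2011, 1.5989, 0.0229, 1.4785]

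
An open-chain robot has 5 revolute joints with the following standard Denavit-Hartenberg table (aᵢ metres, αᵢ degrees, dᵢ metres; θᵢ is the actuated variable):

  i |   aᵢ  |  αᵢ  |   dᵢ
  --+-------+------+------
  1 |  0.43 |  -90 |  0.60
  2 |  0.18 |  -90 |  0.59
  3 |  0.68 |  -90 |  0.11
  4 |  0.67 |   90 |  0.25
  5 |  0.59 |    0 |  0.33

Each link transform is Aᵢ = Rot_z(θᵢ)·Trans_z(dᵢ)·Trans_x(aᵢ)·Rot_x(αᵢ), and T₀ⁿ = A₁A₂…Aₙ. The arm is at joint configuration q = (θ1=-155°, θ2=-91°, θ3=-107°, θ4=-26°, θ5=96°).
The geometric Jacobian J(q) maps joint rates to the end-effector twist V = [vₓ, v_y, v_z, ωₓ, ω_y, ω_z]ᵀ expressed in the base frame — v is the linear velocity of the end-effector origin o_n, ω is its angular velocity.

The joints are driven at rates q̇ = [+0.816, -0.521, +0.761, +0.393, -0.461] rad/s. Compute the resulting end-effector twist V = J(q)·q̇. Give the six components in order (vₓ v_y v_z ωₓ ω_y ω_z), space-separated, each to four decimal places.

o_n = [-0.1992, -2.1556, 1.2755]
J₁: ẑ×o_n = [2.1556, -0.1992, 0.0000], ω = ẑ
J2: z=[0.4226, -0.9063, 0.0000] o=[-0.3897, -0.1817, 0.6000] → [-0.6122, -0.2855, -0.6616, 0.4226, -0.9063, 0.0000]
J3: z=[-0.9062, -0.4226, 0.0175] o=[-0.1375, -0.7151, 0.7800] → [-0.1842, 0.4479, 1.2793, -0.9062, -0.4226, 0.0175]
J4: z=[0.1387, -0.2579, 0.9562] o=[0.0345, -1.3524, 0.5831] → [0.5894, -0.3195, -0.1717, 0.1387, -0.2579, 0.9562]
J5: z=[-0.9896, 0.0011, 0.1438] o=[0.0436, -2.0642, 0.6512] → [0.0138, 0.5828, 0.0907, -0.9896, 0.0011, 0.1438]
V = J·q̇ = [2.1630, -0.0672, 1.2089, -0.3991, 0.0488, 1.1387]

2.1630 -0.0672 1.2089 -0.3991 0.0488 1.1387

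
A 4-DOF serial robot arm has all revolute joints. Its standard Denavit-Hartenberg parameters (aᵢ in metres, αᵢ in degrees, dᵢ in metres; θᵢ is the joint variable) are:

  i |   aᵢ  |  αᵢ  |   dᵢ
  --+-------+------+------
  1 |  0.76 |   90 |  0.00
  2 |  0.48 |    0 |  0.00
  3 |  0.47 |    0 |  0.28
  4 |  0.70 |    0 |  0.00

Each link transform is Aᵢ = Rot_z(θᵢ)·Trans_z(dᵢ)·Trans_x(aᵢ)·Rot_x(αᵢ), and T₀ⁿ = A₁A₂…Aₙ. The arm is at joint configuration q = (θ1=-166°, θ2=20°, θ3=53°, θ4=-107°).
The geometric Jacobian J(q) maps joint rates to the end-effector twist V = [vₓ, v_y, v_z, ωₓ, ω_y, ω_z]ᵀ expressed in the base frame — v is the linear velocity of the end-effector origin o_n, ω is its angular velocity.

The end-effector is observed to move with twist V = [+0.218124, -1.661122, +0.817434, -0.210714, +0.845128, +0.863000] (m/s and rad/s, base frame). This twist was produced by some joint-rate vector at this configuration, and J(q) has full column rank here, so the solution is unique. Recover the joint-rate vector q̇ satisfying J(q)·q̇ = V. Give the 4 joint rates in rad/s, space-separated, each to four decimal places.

0.8630 0.4790 0.2190 0.1730

o_n = [-1.9392, -0.1949, 0.2222]
J₁: ẑ×o_n = [0.1949, -1.9392, 0.0000], ω = ẑ
J2: z=[-0.2419, 0.9703, 0.0000] o=[-0.7374, -0.1839, 0.0000] → [0.2156, 0.0538, 1.1688, -0.2419, 0.9703, 0.0000]
J3: z=[-0.2419, 0.9703, 0.0000] o=[-1.1751, -0.2930, 0.1642] → [0.0563, 0.0140, 0.7177, -0.2419, 0.9703, 0.0000]
J4: z=[-0.2419, 0.9703, 0.0000] o=[-1.3762, -0.0545, 0.6136] → [-0.3798, -0.0947, 0.5803, -0.2419, 0.9703, 0.0000]
q̇ = J⁺·V = [0.8630, 0.4790, 0.2190, 0.1730]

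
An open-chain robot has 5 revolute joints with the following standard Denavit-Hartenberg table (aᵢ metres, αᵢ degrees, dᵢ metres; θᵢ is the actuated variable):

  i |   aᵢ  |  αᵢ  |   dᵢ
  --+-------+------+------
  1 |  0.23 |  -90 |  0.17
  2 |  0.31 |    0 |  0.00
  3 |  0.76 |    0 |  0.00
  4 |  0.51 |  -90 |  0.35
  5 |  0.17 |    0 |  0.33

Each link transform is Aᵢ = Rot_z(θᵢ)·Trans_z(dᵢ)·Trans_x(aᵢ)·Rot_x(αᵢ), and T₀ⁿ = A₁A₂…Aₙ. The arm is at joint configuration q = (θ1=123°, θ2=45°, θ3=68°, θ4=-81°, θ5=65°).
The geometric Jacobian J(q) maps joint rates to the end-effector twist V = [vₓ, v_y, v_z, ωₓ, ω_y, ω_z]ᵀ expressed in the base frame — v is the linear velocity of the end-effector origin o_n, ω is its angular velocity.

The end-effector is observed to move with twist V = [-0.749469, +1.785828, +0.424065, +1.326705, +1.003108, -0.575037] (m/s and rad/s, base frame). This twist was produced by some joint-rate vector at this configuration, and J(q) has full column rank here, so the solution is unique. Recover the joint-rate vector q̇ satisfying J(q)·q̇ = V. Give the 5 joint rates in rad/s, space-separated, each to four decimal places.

-0.7650 -0.7450 -0.0950 -0.8190 -0.2240

o_n = [-0.4207, 0.2881, -1.3370]
J₁: ẑ×o_n = [-0.2881, -0.4207, 0.0000], ω = ẑ
J2: z=[-0.8387, -0.5446, 0.0000] o=[-0.1253, 0.1929, 0.1700] → [0.8208, -1.2639, -0.2408, -0.8387, -0.5446, 0.0000]
J3: z=[-0.8387, -0.5446, 0.0000] o=[-0.2447, 0.3767, -0.0492] → [0.7014, -1.0800, -0.0216, -0.8387, -0.5446, 0.0000]
J4: z=[-0.8387, -0.5446, 0.0000] o=[-0.0829, 0.1277, -0.7488] → [0.3203, -0.4933, -0.3186, -0.8387, -0.5446, 0.0000]
J5: z=[0.2886, -0.4444, -0.8480] o=[-0.6120, 0.2998, -1.0190] → [0.1314, -0.0705, 0.0816, 0.2886, -0.4444, -0.8480]
q̇ = J⁺·V = [-0.7650, -0.7450, -0.0950, -0.8190, -0.2240]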